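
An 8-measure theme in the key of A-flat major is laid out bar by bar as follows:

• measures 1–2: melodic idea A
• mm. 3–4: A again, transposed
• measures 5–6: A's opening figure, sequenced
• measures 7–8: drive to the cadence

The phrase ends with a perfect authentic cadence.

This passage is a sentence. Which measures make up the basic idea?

measures 1–2

The presentation of a sentence is the basic idea (mm. 1–2) plus its repetition (mm. 3–4); the basic idea is therefore bars 1–2.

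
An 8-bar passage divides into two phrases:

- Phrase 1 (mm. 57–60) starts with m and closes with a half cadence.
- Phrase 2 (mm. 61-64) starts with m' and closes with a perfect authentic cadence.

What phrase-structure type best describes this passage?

Phrase 1 ends with a half cadence (weaker) and phrase 2 with a perfect authentic cadence (stronger): antecedent + consequent = a period.
The two phrases open with the same material (m / m'), so the period is parallel.

parallel period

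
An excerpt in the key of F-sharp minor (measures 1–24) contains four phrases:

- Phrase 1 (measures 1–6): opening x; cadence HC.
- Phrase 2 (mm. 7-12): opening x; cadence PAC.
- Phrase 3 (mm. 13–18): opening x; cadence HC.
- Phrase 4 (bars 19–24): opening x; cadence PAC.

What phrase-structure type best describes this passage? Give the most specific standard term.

repeated period

The cadence pattern HC–PAC–HC–PAC is weak–strong twice, and phrases 3–4 restate phrases 1–2: a period heard twice, not a double period (which would end weakly at phrase 2).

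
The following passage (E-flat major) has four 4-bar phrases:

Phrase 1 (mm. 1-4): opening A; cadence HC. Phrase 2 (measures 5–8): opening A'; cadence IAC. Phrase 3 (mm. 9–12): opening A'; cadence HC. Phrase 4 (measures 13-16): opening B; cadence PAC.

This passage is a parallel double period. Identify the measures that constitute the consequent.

In a double period the four phrases pair into a large antecedent (phrases 1–2, ending imperfect authentic cadence) and a large consequent (phrases 3–4, ending perfect authentic cadence). The consequent spans mm. 9-16.

measures 9–16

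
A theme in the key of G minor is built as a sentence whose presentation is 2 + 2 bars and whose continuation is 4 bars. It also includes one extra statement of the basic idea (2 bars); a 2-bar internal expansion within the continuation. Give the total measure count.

12 measures

Basic sentence: 2 + 2 + 4 = 8 bars.
8 (basic form) + 2 (extra statement) + 2 (internal expansion) = 12.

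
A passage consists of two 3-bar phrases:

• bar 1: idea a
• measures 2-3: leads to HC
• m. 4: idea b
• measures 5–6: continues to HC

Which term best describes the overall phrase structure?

The second phrase closes with a half cadence, which is not stronger than the first phrase's half cadence; without a weak→strong cadential pair there is no antecedent–consequent relationship, so this is a phrase group rather than a period.

phrase group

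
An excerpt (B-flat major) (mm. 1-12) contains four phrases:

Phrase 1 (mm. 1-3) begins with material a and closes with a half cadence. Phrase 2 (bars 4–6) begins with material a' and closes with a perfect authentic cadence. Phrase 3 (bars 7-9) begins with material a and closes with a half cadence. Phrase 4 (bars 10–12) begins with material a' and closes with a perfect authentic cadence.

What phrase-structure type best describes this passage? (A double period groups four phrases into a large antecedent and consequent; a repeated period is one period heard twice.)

repeated period

The cadence pattern HC–PAC–HC–PAC is weak–strong twice, and phrases 3–4 restate phrases 1–2: a period heard twice, not a double period (which would end weakly at phrase 2).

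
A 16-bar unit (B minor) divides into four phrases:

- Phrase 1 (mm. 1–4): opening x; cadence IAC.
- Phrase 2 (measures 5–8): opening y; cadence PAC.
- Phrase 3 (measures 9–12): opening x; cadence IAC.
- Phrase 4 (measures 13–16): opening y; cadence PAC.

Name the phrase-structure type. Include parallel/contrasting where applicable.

The cadence pattern IAC–PAC–IAC–PAC is weak–strong twice, and phrases 3–4 restate phrases 1–2: a period heard twice, not a double period (which would end weakly at phrase 2).

repeated period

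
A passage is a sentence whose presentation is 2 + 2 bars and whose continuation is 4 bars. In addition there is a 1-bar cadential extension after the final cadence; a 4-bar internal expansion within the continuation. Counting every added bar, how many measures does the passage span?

13 measures

Basic sentence: 2 + 2 + 4 = 8 bars.
8 (basic form) + 1 (cadential extension) + 4 (internal expansion) = 13.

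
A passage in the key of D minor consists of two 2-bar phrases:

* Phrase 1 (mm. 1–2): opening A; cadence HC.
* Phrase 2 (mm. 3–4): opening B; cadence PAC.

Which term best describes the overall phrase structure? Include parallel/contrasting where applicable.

contrasting period

Phrase 1 ends with a half cadence (weaker) and phrase 2 with a perfect authentic cadence (stronger): antecedent + consequent = a period.
The two phrases open with different material (A / B), so the period is contrasting.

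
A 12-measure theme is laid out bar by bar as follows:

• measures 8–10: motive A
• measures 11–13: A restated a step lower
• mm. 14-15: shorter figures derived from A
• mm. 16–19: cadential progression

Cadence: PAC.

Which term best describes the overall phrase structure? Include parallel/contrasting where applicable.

sentence

Basic idea (measures 8–10) + its repetition (measures 11-13) form the presentation; fragmentation and cadence (mm. 14–19) form the continuation — the 12-bar whole is a sentence.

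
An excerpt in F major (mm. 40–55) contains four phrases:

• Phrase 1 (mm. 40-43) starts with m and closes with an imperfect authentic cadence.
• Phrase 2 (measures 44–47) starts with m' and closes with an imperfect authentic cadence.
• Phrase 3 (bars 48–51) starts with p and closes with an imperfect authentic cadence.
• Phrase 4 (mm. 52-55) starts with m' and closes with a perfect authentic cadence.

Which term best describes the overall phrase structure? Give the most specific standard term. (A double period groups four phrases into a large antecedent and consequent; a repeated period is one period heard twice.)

Four phrases in two halves: the first half (mm. 40-47) ends with an imperfect authentic cadence, the second (measures 48–55) with a perfect authentic cadence — a large antecedent–consequent pair, i.e. a double period.
Phrase 3 begins with different material from phrase 1, making it contrasting.

contrasting double period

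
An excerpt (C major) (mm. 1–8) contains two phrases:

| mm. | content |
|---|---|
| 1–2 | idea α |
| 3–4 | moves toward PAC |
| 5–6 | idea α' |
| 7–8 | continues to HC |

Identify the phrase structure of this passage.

phrase group

The second phrase closes with a half cadence, which is not stronger than the first phrase's perfect authentic cadence; without a weak→strong cadential pair there is no antecedent–consequent relationship, so this is a phrase group rather than a period.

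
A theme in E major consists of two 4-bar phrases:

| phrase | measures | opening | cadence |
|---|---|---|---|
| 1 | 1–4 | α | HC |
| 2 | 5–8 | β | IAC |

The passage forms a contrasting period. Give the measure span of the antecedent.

The phrase ending with the weaker cadence (half cadence) is the antecedent; the one ending more conclusively (imperfect authentic cadence) is the consequent. The antecedent is measures 1–4.

measures 1–4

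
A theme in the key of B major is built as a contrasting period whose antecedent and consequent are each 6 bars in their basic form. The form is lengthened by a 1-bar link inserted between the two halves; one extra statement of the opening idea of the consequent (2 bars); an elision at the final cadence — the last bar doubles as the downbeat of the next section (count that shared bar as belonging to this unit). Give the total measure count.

15 measures

Basic contrasting period: 6 + 6 = 12 bars.
12 (basic form) + 1 (link) + 2 (extra statement) = 15.
The elision shares a bar with the next section but does not change this unit's count.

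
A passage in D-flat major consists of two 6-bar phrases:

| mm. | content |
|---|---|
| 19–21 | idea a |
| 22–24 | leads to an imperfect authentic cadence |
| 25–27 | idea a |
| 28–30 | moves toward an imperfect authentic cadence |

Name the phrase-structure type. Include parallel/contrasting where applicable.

Both phrases have the same opening (a) and the same cadence (imperfect authentic cadence): the second is a restatement, not a consequent, so this is a repeated phrase rather than a period.

repeated phrase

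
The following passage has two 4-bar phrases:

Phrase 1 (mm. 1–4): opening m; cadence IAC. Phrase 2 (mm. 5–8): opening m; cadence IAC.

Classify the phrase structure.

Both phrases have the same opening (m) and the same cadence (imperfect authentic cadence): the second is a restatement, not a consequent, so this is a repeated phrase rather than a period.

repeated phrase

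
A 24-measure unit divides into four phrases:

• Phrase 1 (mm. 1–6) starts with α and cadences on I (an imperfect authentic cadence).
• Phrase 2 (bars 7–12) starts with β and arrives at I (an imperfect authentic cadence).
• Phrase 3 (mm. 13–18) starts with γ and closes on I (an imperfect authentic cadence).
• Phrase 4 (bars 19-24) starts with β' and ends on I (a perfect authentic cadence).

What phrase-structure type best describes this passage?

contrasting double period

Four phrases in two halves: the first half (measures 1–12) ends with an imperfect authentic cadence, the second (mm. 13–24) with a perfect authentic cadence — a large antecedent–consequent pair, i.e. a double period.
Phrase 3 begins with different material from phrase 1, making it contrasting.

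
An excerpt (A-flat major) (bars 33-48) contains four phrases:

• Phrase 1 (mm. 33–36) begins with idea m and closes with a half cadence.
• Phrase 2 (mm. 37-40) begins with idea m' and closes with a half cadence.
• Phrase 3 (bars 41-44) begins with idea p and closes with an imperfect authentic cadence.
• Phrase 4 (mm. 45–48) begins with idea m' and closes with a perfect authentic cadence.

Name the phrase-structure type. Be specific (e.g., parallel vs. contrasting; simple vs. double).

contrasting double period

Four phrases in two halves: the first half (mm. 33–40) ends with a half cadence, the second (measures 41-48) with a perfect authentic cadence — a large antecedent–consequent pair, i.e. a double period.
Phrase 3 begins with different material from phrase 1, making it contrasting.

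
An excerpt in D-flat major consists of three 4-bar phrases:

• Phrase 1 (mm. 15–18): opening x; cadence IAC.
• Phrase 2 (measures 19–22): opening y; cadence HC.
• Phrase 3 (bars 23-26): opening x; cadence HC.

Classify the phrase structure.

The final phrase closes with a half cadence, which is not stronger than the preceding half cadence; the 3 phrases lack an overall antecedent–consequent design and so form a phrase group.

phrase group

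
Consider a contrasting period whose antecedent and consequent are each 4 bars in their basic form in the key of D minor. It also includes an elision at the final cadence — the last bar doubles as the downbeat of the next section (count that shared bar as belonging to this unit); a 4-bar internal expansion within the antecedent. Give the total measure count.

Basic contrasting period: 4 + 4 = 8 bars.
8 (basic form) + 4 (internal expansion) = 12.
The elision shares a bar with the next section but does not change this unit's count.

12 measures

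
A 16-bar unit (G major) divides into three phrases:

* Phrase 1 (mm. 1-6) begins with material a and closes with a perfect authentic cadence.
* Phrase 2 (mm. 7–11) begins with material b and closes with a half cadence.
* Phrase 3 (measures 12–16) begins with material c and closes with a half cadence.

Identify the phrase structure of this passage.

phrase group

The final phrase closes with a half cadence, which is not stronger than the preceding half cadence; the 3 phrases lack an overall antecedent–consequent design and so form a phrase group.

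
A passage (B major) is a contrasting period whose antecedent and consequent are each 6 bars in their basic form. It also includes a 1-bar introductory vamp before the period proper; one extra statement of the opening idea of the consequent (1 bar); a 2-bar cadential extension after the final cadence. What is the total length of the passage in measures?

Basic contrasting period: 6 + 6 = 12 bars.
12 (basic form) + 1 (introduction) + 1 (extra statement) + 2 (cadential extension) = 16.

16 measures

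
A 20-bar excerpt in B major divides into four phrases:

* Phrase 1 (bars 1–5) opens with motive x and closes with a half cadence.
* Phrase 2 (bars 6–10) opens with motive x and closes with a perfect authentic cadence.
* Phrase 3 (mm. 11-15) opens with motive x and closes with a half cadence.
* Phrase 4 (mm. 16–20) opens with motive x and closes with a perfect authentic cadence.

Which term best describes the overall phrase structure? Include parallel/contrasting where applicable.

repeated period

The cadence pattern HC–PAC–HC–PAC is weak–strong twice, and phrases 3–4 restate phrases 1–2: a period heard twice, not a double period (which would end weakly at phrase 2).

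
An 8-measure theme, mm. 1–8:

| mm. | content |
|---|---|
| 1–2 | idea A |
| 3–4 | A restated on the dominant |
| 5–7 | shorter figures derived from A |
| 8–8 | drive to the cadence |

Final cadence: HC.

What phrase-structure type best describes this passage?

Basic idea (measures 1-2) + its repetition (mm. 3–4) form the presentation; fragmentation and cadence (mm. 5–8) form the continuation — the 8-bar whole is a sentence.

sentence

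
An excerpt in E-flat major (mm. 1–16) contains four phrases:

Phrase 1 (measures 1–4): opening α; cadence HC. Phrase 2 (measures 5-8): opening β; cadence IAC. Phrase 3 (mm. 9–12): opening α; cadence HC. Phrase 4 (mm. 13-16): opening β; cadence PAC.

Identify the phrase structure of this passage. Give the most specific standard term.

Four phrases in two halves: the first half (mm. 1–8) ends with an imperfect authentic cadence, the second (mm. 9–16) with a perfect authentic cadence — a large antecedent–consequent pair, i.e. a double period.
Phrase 3 begins with the same material as phrase 1, making it parallel.

parallel double period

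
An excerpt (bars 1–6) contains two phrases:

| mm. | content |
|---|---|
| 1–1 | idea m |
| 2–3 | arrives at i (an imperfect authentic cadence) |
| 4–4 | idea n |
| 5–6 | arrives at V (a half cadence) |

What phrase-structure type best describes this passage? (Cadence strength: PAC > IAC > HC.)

phrase group

The second phrase closes with a half cadence, which is not stronger than the first phrase's imperfect authentic cadence; without a weak→strong cadential pair there is no antecedent–consequent relationship, so this is a phrase group rather than a period.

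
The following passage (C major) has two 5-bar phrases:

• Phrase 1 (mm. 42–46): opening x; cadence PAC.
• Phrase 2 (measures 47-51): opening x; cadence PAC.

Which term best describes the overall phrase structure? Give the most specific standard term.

repeated phrase

Both phrases have the same opening (x) and the same cadence (perfect authentic cadence): the second is a restatement, not a consequent, so this is a repeated phrase rather than a period.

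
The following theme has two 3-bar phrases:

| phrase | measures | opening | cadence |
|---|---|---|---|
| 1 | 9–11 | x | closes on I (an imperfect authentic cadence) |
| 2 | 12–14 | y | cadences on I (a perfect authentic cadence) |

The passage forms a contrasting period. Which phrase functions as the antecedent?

phrase 1

The phrase ending with the weaker cadence (imperfect authentic cadence) is the antecedent; the one ending more conclusively (perfect authentic cadence) is the consequent. The antecedent is phrase 1.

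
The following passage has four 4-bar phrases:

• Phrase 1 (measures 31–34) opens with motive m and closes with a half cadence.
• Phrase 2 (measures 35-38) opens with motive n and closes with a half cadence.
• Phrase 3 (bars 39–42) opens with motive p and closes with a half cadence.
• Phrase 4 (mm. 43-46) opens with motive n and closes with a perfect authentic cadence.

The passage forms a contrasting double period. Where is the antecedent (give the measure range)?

measures 31–38

In a double period the four phrases pair into a large antecedent (phrases 1–2, ending half cadence) and a large consequent (phrases 3–4, ending perfect authentic cadence). The antecedent spans mm. 31–38.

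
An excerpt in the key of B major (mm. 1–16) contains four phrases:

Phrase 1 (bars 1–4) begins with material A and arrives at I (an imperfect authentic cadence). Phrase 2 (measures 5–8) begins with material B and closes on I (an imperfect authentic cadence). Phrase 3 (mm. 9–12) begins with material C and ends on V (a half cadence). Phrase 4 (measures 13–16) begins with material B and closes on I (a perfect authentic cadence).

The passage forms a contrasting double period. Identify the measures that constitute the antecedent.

measures 1–8

In a double period the four phrases pair into a large antecedent (phrases 1–2, ending imperfect authentic cadence) and a large consequent (phrases 3–4, ending perfect authentic cadence). The antecedent spans mm. 1–8.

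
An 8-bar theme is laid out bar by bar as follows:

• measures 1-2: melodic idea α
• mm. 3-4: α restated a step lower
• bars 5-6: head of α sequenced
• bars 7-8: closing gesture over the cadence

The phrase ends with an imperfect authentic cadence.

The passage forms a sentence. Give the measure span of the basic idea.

The presentation of a sentence is the basic idea (mm. 1–2) plus its repetition (mm. 3-4); the basic idea is therefore bars 1–2.

measures 1–2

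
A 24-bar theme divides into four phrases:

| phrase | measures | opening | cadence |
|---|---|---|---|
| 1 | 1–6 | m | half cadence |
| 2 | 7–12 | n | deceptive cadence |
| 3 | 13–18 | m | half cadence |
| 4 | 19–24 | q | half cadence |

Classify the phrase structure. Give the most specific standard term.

phrase group

Phrase 4 ends with a half cadence, no stronger than phrase 2's deceptive cadence, so the four phrases do not form a double period; nor do phrases 3–4 duplicate 1–2, so it is not a repeated period. With no phrase reaching a conclusive cadence, the passage is a phrase group.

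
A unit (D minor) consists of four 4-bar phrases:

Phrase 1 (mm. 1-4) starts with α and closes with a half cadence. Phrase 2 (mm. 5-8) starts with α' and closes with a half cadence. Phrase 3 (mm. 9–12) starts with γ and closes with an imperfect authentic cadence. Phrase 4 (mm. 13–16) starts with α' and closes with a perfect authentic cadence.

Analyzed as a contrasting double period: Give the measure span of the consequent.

In a double period the four phrases pair into a large antecedent (phrases 1–2, ending half cadence) and a large consequent (phrases 3–4, ending perfect authentic cadence). The consequent spans mm. 9–16.

measures 9–16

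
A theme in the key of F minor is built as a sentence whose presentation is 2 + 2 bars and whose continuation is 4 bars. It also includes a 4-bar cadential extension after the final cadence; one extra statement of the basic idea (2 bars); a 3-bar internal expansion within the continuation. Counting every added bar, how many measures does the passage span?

Basic sentence: 2 + 2 + 4 = 8 bars.
8 (basic form) + 4 (cadential extension) + 2 (extra statement) + 3 (internal expansion) = 17.

17 measures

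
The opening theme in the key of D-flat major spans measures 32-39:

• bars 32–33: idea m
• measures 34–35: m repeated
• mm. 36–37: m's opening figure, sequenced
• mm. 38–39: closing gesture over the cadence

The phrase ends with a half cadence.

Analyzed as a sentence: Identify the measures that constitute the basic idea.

measures 32–33

The presentation of a sentence is the basic idea (measures 32–33) plus its repetition (measures 34–35); the basic idea is therefore mm. 32–33.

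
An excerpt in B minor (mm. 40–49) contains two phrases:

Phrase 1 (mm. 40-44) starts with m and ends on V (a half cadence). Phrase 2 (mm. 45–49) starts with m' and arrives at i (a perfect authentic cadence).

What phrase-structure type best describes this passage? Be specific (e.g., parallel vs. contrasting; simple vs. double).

Phrase 1 ends with a half cadence (weaker) and phrase 2 with a perfect authentic cadence (stronger): antecedent + consequent = a period.
The two phrases open with the same material (m / m'), so the period is parallel.

parallel period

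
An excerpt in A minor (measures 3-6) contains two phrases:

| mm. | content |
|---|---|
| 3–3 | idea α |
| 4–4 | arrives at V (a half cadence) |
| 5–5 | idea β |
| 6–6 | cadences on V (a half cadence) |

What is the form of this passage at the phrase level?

phrase group

The second phrase closes with a half cadence, which is not stronger than the first phrase's half cadence; without a weak→strong cadential pair there is no antecedent–consequent relationship, so this is a phrase group rather than a period.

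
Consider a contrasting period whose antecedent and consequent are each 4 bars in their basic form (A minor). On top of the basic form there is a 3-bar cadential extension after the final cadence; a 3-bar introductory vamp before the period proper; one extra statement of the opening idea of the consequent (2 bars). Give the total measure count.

Basic contrasting period: 4 + 4 = 8 bars.
8 (basic form) + 3 (cadential extension) + 3 (introduction) + 2 (extra statement) = 16.

16 measures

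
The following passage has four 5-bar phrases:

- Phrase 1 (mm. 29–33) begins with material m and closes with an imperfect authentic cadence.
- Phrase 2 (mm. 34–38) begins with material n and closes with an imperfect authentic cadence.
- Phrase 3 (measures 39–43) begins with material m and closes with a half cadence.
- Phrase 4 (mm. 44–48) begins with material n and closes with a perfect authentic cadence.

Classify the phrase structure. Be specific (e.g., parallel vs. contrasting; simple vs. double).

Four phrases in two halves: the first half (bars 29-38) ends with an imperfect authentic cadence, the second (bars 39–48) with a perfect authentic cadence — a large antecedent–consequent pair, i.e. a double period.
Phrase 3 begins with the same material as phrase 1, making it parallel.

parallel double period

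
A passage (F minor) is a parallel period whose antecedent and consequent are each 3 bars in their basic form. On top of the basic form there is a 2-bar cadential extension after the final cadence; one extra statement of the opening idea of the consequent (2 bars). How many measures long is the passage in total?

10 measures

Basic parallel period: 3 + 3 = 6 bars.
6 (basic form) + 2 (cadential extension) + 2 (extra statement) = 10.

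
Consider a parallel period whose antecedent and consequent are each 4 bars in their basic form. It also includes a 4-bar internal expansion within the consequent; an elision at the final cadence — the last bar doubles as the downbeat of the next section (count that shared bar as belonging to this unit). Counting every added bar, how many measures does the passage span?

Basic parallel period: 4 + 4 = 8 bars.
8 (basic form) + 4 (internal expansion) = 12.
The elision shares a bar with the next section but does not change this unit's count.

12 measures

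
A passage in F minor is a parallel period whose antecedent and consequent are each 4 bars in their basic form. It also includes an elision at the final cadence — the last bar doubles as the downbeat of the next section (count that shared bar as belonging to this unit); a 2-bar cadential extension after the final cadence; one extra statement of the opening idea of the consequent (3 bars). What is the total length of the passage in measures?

13 measures

Basic parallel period: 4 + 4 = 8 bars.
8 (basic form) + 2 (cadential extension) + 3 (extra statement) = 13.
The elision shares a bar with the next section but does not change this unit's count.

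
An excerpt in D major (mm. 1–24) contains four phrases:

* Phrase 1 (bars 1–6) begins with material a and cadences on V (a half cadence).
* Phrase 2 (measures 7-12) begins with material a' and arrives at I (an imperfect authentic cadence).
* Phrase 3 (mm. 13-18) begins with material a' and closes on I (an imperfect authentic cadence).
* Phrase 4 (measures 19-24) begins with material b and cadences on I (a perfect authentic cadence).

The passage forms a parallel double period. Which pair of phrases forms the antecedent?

In a double period the first pair of phrases (ending imperfect authentic cadence) is the large antecedent and the second pair (ending perfect authentic cadence) is the large consequent; the antecedent is phrases 1 and 2.

phrases 1 and 2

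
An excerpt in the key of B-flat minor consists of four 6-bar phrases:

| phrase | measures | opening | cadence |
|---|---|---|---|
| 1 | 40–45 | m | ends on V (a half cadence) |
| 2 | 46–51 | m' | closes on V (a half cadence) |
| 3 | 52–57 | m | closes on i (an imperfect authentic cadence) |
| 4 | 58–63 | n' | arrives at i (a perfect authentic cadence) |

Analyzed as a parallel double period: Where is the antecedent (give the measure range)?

In a double period the four phrases pair into a large antecedent (phrases 1–2, ending half cadence) and a large consequent (phrases 3–4, ending perfect authentic cadence). The antecedent spans measures 40-51.

measures 40–51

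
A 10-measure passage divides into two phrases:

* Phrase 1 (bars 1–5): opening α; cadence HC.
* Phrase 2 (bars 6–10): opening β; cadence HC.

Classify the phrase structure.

The second phrase closes with a half cadence, which is not stronger than the first phrase's half cadence; without a weak→strong cadential pair there is no antecedent–consequent relationship, so this is a phrase group rather than a period.

phrase group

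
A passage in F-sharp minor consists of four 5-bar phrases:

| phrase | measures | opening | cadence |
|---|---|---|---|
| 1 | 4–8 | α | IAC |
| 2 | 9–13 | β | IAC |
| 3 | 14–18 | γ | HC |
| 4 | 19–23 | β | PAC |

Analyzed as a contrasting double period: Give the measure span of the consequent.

measures 14–23

In a double period the four phrases pair into a large antecedent (phrases 1–2, ending imperfect authentic cadence) and a large consequent (phrases 3–4, ending perfect authentic cadence). The consequent spans measures 14–23.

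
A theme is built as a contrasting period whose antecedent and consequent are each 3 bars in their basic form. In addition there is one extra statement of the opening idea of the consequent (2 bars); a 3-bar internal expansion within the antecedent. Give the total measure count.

Basic contrasting period: 3 + 3 = 6 bars.
6 (basic form) + 2 (extra statement) + 3 (internal expansion) = 11.

11 measures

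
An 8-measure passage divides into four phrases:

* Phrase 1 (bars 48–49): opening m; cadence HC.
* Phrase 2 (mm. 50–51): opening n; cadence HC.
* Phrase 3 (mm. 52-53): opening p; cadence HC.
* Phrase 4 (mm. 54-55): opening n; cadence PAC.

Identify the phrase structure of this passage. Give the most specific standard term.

contrasting double period

Four phrases in two halves: the first half (mm. 48–51) ends with a half cadence, the second (mm. 52–55) with a perfect authentic cadence — a large antecedent–consequent pair, i.e. a double period.
Phrase 3 begins with different material from phrase 1, making it contrasting.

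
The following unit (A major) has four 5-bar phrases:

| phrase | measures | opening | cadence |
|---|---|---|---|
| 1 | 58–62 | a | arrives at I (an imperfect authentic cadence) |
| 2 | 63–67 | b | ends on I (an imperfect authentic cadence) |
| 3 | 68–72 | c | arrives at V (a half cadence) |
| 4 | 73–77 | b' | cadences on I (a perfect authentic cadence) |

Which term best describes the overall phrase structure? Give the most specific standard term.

Four phrases in two halves: the first half (mm. 58–67) ends with an imperfect authentic cadence, the second (mm. 68–77) with a perfect authentic cadence — a large antecedent–consequent pair, i.e. a double period.
Phrase 3 begins with different material from phrase 1, making it contrasting.

contrasting double period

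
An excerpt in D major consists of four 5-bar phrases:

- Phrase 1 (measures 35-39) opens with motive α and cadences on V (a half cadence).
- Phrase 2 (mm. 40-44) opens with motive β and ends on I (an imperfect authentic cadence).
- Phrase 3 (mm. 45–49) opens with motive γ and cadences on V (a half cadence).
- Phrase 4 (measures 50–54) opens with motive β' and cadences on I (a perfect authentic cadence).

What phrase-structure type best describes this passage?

contrasting double period

Four phrases in two halves: the first half (measures 35-44) ends with an imperfect authentic cadence, the second (measures 45-54) with a perfect authentic cadence — a large antecedent–consequent pair, i.e. a double period.
Phrase 3 begins with different material from phrase 1, making it contrasting.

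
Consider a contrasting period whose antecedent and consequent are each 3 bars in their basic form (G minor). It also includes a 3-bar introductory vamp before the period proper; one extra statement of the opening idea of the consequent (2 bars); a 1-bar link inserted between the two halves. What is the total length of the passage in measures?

12 measures

Basic contrasting period: 3 + 3 = 6 bars.
6 (basic form) + 3 (introduction) + 2 (extra statement) + 1 (link) = 12.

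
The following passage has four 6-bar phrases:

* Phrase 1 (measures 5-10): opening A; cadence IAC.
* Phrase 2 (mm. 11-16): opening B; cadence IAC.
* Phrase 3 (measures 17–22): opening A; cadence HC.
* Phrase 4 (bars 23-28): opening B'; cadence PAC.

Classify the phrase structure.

Four phrases in two halves: the first half (mm. 5–16) ends with an imperfect authentic cadence, the second (measures 17–28) with a perfect authentic cadence — a large antecedent–consequent pair, i.e. a double period.
Phrase 3 begins with the same material as phrase 1, making it parallel.

parallel double period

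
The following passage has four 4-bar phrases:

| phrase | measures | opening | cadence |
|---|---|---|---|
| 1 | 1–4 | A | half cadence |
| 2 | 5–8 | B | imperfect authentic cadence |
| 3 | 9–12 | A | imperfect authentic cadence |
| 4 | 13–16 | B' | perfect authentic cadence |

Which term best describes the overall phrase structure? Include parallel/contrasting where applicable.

parallel double period

Four phrases in two halves: the first half (bars 1–8) ends with an imperfect authentic cadence, the second (mm. 9-16) with a perfect authentic cadence — a large antecedent–consequent pair, i.e. a double period.
Phrase 3 begins with the same material as phrase 1, making it parallel.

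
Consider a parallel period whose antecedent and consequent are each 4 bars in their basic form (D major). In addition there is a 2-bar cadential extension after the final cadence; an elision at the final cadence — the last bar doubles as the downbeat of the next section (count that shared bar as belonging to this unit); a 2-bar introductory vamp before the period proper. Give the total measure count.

12 measures

Basic parallel period: 4 + 4 = 8 bars.
8 (basic form) + 2 (cadential extension) + 2 (introduction) = 12.
The elision shares a bar with the next section but does not change this unit's count.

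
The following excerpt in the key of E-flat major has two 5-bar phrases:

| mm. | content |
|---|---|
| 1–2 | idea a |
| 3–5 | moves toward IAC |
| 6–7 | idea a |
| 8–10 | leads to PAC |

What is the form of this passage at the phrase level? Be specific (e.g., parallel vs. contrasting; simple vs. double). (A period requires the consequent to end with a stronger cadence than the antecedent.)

Phrase 1 ends with an imperfect authentic cadence (weaker) and phrase 2 with a perfect authentic cadence (stronger): antecedent + consequent = a period.
The two phrases open with the same material (a / a), so the period is parallel.

parallel period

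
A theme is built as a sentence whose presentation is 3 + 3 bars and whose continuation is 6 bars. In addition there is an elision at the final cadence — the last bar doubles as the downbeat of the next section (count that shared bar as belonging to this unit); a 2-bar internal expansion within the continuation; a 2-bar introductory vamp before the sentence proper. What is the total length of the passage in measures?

16 measures

Basic sentence: 3 + 3 + 6 = 12 bars.
12 (basic form) + 2 (internal expansion) + 2 (introduction) = 16.
The elision shares a bar with the next section but does not change this unit's count.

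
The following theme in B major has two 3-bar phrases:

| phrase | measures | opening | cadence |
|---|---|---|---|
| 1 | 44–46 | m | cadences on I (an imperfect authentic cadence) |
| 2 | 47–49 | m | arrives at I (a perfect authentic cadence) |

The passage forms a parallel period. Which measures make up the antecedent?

The antecedent is the phrase ending with the weaker cadence (imperfect authentic cadence, phrase 1) and the consequent the one ending more conclusively (perfect authentic cadence, phrase 2); the antecedent is mm. 44-46.

measures 44–46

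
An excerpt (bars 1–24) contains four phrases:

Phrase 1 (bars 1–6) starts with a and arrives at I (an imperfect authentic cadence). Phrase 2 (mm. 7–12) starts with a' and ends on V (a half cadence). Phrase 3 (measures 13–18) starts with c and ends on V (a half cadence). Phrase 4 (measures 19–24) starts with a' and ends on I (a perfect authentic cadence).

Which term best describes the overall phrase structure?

contrasting double period

Four phrases in two halves: the first half (bars 1–12) ends with a half cadence, the second (measures 13-24) with a perfect authentic cadence — a large antecedent–consequent pair, i.e. a double period.
Phrase 3 begins with different material from phrase 1, making it contrasting.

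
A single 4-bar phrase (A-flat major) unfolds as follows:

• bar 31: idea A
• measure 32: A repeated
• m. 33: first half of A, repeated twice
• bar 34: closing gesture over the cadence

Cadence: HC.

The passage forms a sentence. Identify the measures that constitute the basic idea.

The presentation of a sentence is the basic idea (m. 31) plus its repetition (bar 32); the basic idea is therefore measure 31.

measures 31–31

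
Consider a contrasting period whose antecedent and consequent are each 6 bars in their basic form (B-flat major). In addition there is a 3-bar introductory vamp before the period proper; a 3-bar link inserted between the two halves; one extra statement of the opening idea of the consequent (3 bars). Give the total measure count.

Basic contrasting period: 6 + 6 = 12 bars.
12 (basic form) + 3 (introduction) + 3 (link) + 3 (extra statement) = 21.

21 measures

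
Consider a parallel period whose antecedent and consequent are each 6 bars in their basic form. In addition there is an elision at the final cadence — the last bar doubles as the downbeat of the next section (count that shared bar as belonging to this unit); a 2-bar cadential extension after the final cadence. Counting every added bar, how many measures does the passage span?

Basic parallel period: 6 + 6 = 12 bars.
12 (basic form) + 2 (cadential extension) = 14.
The elision shares a bar with the next section but does not change this unit's count.

14 measures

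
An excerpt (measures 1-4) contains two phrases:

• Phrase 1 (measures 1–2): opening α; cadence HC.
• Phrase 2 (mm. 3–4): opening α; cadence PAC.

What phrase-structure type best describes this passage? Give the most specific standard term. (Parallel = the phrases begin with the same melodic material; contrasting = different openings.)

parallel period

Phrase 1 ends with a half cadence (weaker) and phrase 2 with a perfect authentic cadence (stronger): antecedent + consequent = a period.
The two phrases open with the same material (α / α), so the period is parallel.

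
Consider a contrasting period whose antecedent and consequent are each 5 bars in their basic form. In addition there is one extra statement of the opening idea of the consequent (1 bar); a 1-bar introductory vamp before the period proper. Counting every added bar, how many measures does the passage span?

Basic contrasting period: 5 + 5 = 10 bars.
10 (basic form) + 1 (extra statement) + 1 (introduction) = 12.

12 measures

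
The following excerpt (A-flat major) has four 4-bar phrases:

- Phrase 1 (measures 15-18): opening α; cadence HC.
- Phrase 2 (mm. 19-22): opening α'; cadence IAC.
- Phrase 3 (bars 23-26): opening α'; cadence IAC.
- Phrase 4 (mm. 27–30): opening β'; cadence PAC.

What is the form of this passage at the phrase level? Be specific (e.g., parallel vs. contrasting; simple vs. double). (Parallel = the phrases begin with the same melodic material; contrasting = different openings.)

Four phrases in two halves: the first half (mm. 15-22) ends with an imperfect authentic cadence, the second (bars 23–30) with a perfect authentic cadence — a large antecedent–consequent pair, i.e. a double period.
Phrase 3 begins with the same material as phrase 1, making it parallel.

parallel double period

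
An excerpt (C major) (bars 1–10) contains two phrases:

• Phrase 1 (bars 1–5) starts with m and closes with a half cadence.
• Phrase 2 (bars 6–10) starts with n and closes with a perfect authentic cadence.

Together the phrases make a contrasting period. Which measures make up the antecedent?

measures 1–5

The phrase ending with the weaker cadence (half cadence) is the antecedent; the one ending more conclusively (perfect authentic cadence) is the consequent. The antecedent is measures 1–5.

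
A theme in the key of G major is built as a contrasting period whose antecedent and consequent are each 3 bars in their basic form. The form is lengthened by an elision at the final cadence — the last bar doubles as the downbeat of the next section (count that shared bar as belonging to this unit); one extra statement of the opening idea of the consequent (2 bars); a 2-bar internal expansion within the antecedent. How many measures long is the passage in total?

Basic contrasting period: 3 + 3 = 6 bars.
6 (basic form) + 2 (extra statement) + 2 (internal expansion) = 10.
The elision shares a bar with the next section but does not change this unit's count.

10 measures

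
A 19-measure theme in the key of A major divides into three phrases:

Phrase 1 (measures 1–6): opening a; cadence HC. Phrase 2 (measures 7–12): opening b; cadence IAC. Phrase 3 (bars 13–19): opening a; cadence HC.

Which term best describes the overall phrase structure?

The final phrase closes with a half cadence, which is not stronger than the preceding imperfect authentic cadence; the 3 phrases lack an overall antecedent–consequent design and so form a phrase group.

phrase group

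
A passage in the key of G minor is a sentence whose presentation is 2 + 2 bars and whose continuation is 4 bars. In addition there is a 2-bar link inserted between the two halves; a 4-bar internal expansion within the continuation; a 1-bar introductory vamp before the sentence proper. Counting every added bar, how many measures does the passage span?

15 measures

Basic sentence: 2 + 2 + 4 = 8 bars.
8 (basic form) + 2 (link) + 4 (internal expansion) + 1 (introduction) = 15.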